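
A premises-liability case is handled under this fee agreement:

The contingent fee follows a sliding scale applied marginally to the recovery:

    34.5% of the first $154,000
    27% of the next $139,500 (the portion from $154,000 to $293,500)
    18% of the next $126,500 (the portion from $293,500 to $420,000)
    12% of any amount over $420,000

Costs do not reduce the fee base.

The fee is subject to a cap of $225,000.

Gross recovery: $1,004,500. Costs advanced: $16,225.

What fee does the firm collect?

$183,705.00

Fee base is the gross recovery, $1,004,500; costs are reimbursed separately.
First $154,000 at 34.5% = $53,130.00
Next $139,500 at 27% = $37,665.00
Next $126,500 at 18% = $22,770.00
Remaining $584,500 at 12% = $70,140.00
Fee: $53,130.00 + $37,665.00 + $22,770.00 + $70,140.00 = $183,705.00
$183,705.00 is under the $225,000 cap.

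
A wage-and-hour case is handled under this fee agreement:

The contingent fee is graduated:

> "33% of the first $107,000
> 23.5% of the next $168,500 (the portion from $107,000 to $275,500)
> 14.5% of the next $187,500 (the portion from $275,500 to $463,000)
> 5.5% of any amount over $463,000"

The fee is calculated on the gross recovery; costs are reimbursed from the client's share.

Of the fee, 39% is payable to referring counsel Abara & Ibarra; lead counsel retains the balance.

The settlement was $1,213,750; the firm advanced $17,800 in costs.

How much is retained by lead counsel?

$87,465.61

Fee base is the gross recovery, $1,213,750; costs are reimbursed separately.
First $107,000 at 33% = $35,310.00
Next $168,500 at 23.5% = $39,597.50
Next $187,500 at 14.5% = $27,187.50
Remaining $750,750 at 5.5% = $41,291.25
Fee: $35,310.00 + $39,597.50 + $27,187.50 + $41,291.25 = $143,386.25
Referral share: 39% of $143,386.25 = $55,920.64; lead counsel retains $143,386.25 − $55,920.64 = $87,465.61.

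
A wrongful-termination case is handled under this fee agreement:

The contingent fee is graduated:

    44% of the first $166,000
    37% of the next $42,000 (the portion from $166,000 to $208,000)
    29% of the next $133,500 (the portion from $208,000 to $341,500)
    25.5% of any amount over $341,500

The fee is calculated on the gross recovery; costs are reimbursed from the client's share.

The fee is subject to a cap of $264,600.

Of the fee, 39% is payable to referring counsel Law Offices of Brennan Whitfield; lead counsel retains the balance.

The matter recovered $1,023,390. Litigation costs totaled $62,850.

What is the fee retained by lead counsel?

Fee base is the gross recovery, $1,023,390; costs are reimbursed separately.
First $166,000 at 44% = $73,040.00
Next $42,000 at 37% = $15,540.00
Next $133,500 at 29% = $38,715.00
Remaining $681,890 at 25.5% = $173,881.95
Fee: $73,040.00 + $15,540.00 + $38,715.00 + $173,881.95 = $301,176.95
$301,176.95 exceeds the $264,600 cap, so the fee is capped at $264,600.00.
Referral share: 39% of $264,600.00 = $103,194.00; lead counsel retains $264,600.00 − $103,194.00 = $161,406.00.

$161,406.00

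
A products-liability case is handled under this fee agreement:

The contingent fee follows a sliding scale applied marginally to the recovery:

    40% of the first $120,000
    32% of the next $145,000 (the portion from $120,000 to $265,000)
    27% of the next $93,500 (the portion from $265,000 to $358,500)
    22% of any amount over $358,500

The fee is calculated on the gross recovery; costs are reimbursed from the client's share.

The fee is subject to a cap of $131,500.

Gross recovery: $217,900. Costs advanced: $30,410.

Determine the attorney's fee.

Fee base is the gross recovery, $217,900; costs are reimbursed separately.
First $120,000 at 40% = $48,000.00
Remaining $97,900 at 32% = $31,328.00
Fee: $48,000.00 + $31,328.00 = $79,328.00
$79,328.00 is under the $131,500 cap.

$79,328.00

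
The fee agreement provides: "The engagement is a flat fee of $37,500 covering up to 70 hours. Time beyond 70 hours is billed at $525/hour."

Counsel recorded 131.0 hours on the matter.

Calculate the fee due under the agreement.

$69,525.00

Flat fee: $37,500.00
Excess hours: 131.0 − 70 = 61.0
Overrun: 61.0 × $525 = $32,025.00
Total: $37,500.00 + $32,025.00 = $69,525.00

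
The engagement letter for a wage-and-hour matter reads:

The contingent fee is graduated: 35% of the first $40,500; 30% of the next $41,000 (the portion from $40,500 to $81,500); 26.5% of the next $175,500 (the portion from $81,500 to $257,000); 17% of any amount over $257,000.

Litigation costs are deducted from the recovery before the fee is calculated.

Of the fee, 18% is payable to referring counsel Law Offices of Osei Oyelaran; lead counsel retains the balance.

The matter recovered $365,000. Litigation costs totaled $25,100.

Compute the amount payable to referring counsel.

$15,673.59

Fee base (net of costs): $365,000 − $25,100 = $339,900
First $40,500 at 35% = $14,175.00
Next $41,000 at 30% = $12,300.00
Next $175,500 at 26.5% = $46,507.50
Remaining $82,900 at 17% = $14,093.00
Fee: $14,175.00 + $12,300.00 + $46,507.50 + $14,093.00 = $87,075.50
Referral share: 18% of $87,075.50 = $15,673.59; lead counsel retains $87,075.50 − $15,673.59 = $71,401.91.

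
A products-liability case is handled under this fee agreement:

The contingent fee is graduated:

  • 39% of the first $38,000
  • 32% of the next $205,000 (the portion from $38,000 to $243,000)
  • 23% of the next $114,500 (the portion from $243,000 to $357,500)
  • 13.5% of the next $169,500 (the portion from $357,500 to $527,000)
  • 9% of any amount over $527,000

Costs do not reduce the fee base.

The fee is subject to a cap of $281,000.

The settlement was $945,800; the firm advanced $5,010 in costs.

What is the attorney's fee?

Fee base is the gross recovery, $945,800; costs are reimbursed separately.
First $38,000 at 39% = $14,820.00
Next $205,000 at 32% = $65,600.00
Next $114,500 at 23% = $26,335.00
Next $169,500 at 13.5% = $22,882.50
Remaining $418,800 at 9% = $37,692.00
Fee: $14,820.00 + $65,600.00 + $26,335.00 + $22,882.50 + $37,692.00 = $167,329.50
$167,329.50 is under the $281,000 cap.

$167,329.50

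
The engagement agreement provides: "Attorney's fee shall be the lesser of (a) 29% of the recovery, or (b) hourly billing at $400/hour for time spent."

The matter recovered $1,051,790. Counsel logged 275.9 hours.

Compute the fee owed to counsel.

(a) 29% of $1,051,790 = $305,019.10
(b) 275.9 × $400 = $110,360.00
The lesser is (b): $110,360.00.

$110,360.00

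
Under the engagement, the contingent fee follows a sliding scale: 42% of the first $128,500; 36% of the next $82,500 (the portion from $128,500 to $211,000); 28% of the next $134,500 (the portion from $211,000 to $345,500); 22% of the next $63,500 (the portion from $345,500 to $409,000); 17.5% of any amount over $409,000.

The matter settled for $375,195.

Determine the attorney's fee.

First $128,500 at 42% = $53,970.00
Next $82,500 at 36% = $29,700.00
Next $134,500 at 28% = $37,660.00
Remaining $29,695 at 22% = $6,532.90
Fee: $53,970.00 + $29,700.00 + $37,660.00 + $6,532.90 = $127,862.90

$127,862.90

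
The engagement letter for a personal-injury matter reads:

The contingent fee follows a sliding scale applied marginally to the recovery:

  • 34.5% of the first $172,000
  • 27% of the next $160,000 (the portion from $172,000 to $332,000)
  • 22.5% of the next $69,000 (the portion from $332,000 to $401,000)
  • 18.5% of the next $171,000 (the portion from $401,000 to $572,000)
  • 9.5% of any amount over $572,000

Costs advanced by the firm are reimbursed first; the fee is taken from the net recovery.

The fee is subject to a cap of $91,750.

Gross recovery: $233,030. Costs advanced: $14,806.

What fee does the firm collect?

$71,820.48

Fee base (net of costs): $233,030 − $14,806 = $218,224
First $172,000 at 34.5% = $59,340.00
Remaining $46,224 at 27% = $12,480.48
Fee: $59,340.00 + $12,480.48 = $71,820.48
$71,820.48 is under the $91,750 cap.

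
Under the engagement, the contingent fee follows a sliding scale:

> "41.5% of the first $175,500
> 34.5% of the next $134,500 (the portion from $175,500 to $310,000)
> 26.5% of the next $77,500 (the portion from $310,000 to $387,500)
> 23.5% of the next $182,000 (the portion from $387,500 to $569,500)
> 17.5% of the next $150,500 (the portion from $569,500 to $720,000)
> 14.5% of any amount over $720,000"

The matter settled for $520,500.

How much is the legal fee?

$171,027.50

First $175,500 at 41.5% = $72,832.50
Next $134,500 at 34.5% = $46,402.50
Next $77,500 at 26.5% = $20,537.50
Remaining $133,000 at 23.5% = $31,255.00
Fee: $72,832.50 + $46,402.50 + $20,537.50 + $31,255.00 = $171,027.50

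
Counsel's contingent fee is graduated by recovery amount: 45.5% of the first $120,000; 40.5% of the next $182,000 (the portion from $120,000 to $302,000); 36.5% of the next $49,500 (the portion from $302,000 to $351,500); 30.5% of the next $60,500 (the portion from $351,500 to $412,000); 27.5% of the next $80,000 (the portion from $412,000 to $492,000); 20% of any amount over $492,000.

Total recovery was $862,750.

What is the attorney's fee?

$260,980.00

First $120,000 at 45.5% = $54,600.00
Next $182,000 at 40.5% = $73,710.00
Next $49,500 at 36.5% = $18,067.50
Next $60,500 at 30.5% = $18,452.50
Next $80,000 at 27.5% = $22,000.00
Remaining $370,750 at 20% = $74,150.00
Fee: $54,600.00 + $73,710.00 + $18,067.50 + $18,452.50 + $22,000.00 + $74,150.00 = $260,980.00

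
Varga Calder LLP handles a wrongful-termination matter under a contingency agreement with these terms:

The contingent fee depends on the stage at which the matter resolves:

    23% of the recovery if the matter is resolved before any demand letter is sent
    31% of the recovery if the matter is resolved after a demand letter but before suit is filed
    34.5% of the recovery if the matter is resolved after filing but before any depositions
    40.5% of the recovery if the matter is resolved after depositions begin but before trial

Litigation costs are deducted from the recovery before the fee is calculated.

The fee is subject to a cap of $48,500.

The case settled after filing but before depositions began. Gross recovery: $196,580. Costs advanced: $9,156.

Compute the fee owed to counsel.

Fee base (net of costs): $196,580 − $9,156 = $187,424
The matter settled after filing but before depositions began, so the 34.5% rate applies.
$187,424 × 34.5% = $64,661.28
$64,661.28 exceeds the $48,500 cap, so the fee is capped at $48,500.00.

$48,500.00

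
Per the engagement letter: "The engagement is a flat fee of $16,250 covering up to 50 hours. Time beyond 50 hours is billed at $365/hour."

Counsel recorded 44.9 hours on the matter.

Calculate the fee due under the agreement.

$16,250.00

44.9 hours is within the 50-hour scope; only the flat fee applies.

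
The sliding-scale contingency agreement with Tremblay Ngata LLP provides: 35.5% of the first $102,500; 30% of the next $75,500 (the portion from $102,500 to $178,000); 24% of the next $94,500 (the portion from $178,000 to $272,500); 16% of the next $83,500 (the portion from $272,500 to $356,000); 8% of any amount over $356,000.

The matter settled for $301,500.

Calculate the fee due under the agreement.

$86,357.50

First $102,500 at 35.5% = $36,387.50
Next $75,500 at 30% = $22,650.00
Next $94,500 at 24% = $22,680.00
Remaining $29,000 at 16% = $4,640.00
Fee: $36,387.50 + $22,650.00 + $22,680.00 + $4,640.00 = $86,357.50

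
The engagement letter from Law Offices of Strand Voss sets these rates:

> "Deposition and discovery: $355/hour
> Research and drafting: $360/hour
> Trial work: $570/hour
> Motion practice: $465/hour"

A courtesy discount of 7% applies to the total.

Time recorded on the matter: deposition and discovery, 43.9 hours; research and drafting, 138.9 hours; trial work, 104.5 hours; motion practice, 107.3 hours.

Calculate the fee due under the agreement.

$162,794.64

Deposition and discovery: 43.9 × $355 = $15,584.50
Research and drafting: 138.9 × $360 = $50,004.00
Trial work: 104.5 × $570 = $59,565.00
Motion practice: 107.3 × $465 = $49,894.50
Subtotal: $175,048.00
Less 7% discount: −$12,253.36
Total: $175,048.00 − $12,253.36 = $162,794.64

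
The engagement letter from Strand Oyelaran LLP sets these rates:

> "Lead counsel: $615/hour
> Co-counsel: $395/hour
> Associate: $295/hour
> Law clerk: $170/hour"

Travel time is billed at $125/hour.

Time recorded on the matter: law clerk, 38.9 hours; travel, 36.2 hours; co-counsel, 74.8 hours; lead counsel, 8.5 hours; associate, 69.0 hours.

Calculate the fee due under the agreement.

$66,266.50

Lead counsel: 8.5 × $615 = $5,227.50
Co-counsel: 74.8 × $395 = $29,546.00
Associate: 69.0 × $295 = $20,355.00
Law clerk: 38.9 × $170 = $6,613.00
Subtotal: $5,227.50 + $29,546.00 + $20,355.00 + $6,613.00 = $61,741.50
Travel: 36.2 × $125 = $4,525.00
Total: $61,741.50 + $4,525.00 = $66,266.50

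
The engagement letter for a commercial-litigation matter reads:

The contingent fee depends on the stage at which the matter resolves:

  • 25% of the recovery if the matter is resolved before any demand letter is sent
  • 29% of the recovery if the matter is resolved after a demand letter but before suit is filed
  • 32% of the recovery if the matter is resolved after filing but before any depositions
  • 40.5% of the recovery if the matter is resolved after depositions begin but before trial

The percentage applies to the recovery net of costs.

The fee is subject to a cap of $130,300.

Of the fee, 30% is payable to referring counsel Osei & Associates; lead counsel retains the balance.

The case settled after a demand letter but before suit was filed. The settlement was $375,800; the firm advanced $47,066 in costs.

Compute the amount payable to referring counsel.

$28,599.86

Fee base (net of costs): $375,800 − $47,066 = $328,734
The matter settled after a demand letter but before suit was filed, so the 29% rate applies.
$328,734 × 29% = $95,332.86
$95,332.86 is under the $130,300 cap.
Referral share: 30% of $95,332.86 = $28,599.86; lead counsel retains $95,332.86 − $28,599.86 = $66,733.00.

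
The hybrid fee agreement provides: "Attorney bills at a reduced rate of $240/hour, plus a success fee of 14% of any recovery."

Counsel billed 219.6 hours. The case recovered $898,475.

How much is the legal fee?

Hourly: 219.6 × $240 = $52,704.00
Success fee: 14% of $898,475 = $125,786.50
Total: $52,704.00 + $125,786.50 = $178,490.50

$178,490.50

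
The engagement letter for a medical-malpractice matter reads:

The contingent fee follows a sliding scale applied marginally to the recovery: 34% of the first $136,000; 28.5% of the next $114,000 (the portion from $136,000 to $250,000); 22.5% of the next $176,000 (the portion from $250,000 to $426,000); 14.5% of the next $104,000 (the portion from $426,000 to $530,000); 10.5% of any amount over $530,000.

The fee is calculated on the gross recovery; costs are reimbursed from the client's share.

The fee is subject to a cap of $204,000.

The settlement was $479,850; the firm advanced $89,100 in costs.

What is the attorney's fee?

$126,138.25

Fee base is the gross recovery, $479,850; costs are reimbursed separately.
First $136,000 at 34% = $46,240.00
Next $114,000 at 28.5% = $32,490.00
Next $176,000 at 22.5% = $39,600.00
Remaining $53,850 at 14.5% = $7,808.25
Fee: $46,240.00 + $32,490.00 + $39,600.00 + $7,808.25 = $126,138.25
$126,138.25 is under the $204,000 cap.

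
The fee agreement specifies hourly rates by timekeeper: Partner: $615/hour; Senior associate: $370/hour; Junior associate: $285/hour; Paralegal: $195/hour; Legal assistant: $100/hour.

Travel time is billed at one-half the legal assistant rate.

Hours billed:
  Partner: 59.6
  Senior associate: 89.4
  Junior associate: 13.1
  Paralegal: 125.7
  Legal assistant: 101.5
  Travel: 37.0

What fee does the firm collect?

Partner: 59.6 × $615 = $36,654.00
Senior associate: 89.4 × $370 = $33,078.00
Junior associate: 13.1 × $285 = $3,733.50
Paralegal: 125.7 × $195 = $24,511.50
Legal assistant: 101.5 × $100 = $10,150.00
Subtotal: $36,654.00 + $33,078.00 + $3,733.50 + $24,511.50 + $10,150.00 = $108,127.00
Travel: 37.0 × ($100 ÷ 2) = 37.0 × $50.00 = $1,850.00
Total: $108,127.00 + $1,850.00 = $109,977.00

$109,977.00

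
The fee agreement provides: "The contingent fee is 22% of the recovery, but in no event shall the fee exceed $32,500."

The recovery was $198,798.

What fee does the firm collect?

$32,500.00

22% of $198,798 = $43,735.56
That exceeds the $32,500 cap, so the fee is capped at $32,500.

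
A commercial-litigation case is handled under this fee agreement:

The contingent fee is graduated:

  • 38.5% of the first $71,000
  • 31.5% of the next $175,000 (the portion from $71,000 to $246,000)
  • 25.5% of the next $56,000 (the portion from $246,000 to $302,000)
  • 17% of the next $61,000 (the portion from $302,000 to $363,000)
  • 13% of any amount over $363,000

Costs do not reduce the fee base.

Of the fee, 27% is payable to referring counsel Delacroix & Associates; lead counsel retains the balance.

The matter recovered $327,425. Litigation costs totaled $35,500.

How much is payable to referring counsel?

$27,286.81

Fee base is the gross recovery, $327,425; costs are reimbursed separately.
First $71,000 at 38.5% = $27,335.00
Next $175,000 at 31.5% = $55,125.00
Next $56,000 at 25.5% = $14,280.00
Remaining $25,425 at 17% = $4,322.25
Fee: $27,335.00 + $55,125.00 + $14,280.00 + $4,322.25 = $101,062.25
Referral share: 27% of $101,062.25 = $27,286.81; lead counsel retains $101,062.25 − $27,286.81 = $73,775.44.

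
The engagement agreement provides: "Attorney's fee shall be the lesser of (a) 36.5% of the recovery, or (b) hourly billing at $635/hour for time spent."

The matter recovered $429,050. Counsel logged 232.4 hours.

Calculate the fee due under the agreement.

$147,574.00

(a) 36.5% of $429,050 = $156,603.25
(b) 232.4 × $635 = $147,574.00
The lesser is (b): $147,574.00.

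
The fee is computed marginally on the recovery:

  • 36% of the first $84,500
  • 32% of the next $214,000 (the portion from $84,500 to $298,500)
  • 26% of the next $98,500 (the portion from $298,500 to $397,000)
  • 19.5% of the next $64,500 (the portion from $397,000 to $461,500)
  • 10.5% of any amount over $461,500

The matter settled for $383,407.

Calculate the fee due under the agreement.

$120,975.82

First $84,500 at 36% = $30,420.00
Next $214,000 at 32% = $68,480.00
Remaining $84,907 at 26% = $22,075.82
Fee: $30,420.00 + $68,480.00 + $22,075.82 = $120,975.82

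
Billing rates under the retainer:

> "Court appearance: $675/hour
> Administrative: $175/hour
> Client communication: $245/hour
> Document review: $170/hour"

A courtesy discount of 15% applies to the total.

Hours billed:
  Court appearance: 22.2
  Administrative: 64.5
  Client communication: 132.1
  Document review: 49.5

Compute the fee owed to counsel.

$56,994.20

Court appearance: 22.2 × $675 = $14,985.00
Administrative: 64.5 × $175 = $11,287.50
Client communication: 132.1 × $245 = $32,364.50
Document review: 49.5 × $170 = $8,415.00
Subtotal: $67,052.00
Less 15% discount: −$10,057.80
Total: $67,052.00 − $10,057.80 = $56,994.20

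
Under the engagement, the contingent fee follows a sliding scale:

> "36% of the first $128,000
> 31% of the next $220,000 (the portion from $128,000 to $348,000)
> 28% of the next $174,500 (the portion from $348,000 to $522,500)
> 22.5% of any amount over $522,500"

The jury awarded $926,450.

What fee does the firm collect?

$254,028.75

First $128,000 at 36% = $46,080.00
Next $220,000 at 31% = $68,200.00
Next $174,500 at 28% = $48,860.00
Remaining $403,950 at 22.5% = $90,888.75
Fee: $46,080.00 + $68,200.00 + $48,860.00 + $90,888.75 = $254,028.75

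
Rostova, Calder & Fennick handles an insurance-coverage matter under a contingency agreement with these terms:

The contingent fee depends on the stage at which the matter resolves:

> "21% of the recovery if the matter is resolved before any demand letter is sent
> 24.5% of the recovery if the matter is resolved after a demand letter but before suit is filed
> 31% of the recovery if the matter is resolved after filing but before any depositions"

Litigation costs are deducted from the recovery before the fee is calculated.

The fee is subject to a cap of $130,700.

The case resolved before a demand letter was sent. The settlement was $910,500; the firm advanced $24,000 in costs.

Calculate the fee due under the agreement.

Fee base (net of costs): $910,500 − $24,000 = $886,500
The matter resolved before a demand letter was sent, so the 21% rate applies.
$886,500 × 21% = $186,165.00
$186,165.00 exceeds the $130,700 cap, so the fee is capped at $130,700.00.

$130,700.00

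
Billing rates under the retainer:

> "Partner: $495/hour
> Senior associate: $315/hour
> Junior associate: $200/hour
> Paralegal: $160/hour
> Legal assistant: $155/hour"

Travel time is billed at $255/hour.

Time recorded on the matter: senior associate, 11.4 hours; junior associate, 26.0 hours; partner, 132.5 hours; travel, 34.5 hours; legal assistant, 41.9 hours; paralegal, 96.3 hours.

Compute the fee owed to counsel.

$105,078.50

Partner: 132.5 × $495 = $65,587.50
Senior associate: 11.4 × $315 = $3,591.00
Junior associate: 26.0 × $200 = $5,200.00
Paralegal: 96.3 × $160 = $15,408.00
Legal assistant: 41.9 × $155 = $6,494.50
Subtotal: $65,587.50 + $3,591.00 + $5,200.00 + $15,408.00 + $6,494.50 = $96,281.00
Travel: 34.5 × $255 = $8,797.50
Total: $96,281.00 + $8,797.50 = $105,078.50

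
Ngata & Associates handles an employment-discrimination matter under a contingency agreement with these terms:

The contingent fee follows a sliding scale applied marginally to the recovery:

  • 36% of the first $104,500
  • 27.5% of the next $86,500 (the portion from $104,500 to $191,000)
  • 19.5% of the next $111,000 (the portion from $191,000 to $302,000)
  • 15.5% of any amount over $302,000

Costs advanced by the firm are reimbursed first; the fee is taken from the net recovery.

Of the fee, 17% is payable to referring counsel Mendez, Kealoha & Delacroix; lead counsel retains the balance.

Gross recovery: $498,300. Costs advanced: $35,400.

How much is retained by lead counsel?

$89,633.36

Fee base (net of costs): $498,300 − $35,400 = $462,900
First $104,500 at 36% = $37,620.00
Next $86,500 at 27.5% = $23,787.50
Next $111,000 at 19.5% = $21,645.00
Remaining $160,900 at 15.5% = $24,939.50
Fee: $37,620.00 + $23,787.50 + $21,645.00 + $24,939.50 = $107,992.00
Referral share: 17% of $107,992.00 = $18,358.64; lead counsel retains $107,992.00 − $18,358.64 = $89,633.36.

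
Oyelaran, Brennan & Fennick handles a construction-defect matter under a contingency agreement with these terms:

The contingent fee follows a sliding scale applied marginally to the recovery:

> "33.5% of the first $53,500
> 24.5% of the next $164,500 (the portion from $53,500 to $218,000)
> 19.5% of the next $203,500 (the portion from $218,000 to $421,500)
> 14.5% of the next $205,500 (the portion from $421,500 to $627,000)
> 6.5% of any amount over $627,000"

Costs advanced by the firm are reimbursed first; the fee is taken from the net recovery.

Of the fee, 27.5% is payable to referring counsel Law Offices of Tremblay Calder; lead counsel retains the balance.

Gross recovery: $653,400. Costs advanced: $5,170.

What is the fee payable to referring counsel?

$35,498.36

Fee base (net of costs): $653,400 − $5,170 = $648,230
First $53,500 at 33.5% = $17,922.50
Next $164,500 at 24.5% = $40,302.50
Next $203,500 at 19.5% = $39,682.50
Next $205,500 at 14.5% = $29,797.50
Remaining $21,230 at 6.5% = $1,379.95
Fee: $17,922.50 + $40,302.50 + $39,682.50 + $29,797.50 + $1,379.95 = $129,084.95
Referral share: 27.5% of $129,084.95 = $35,498.36; lead counsel retains $129,084.95 − $35,498.36 = $93,586.59.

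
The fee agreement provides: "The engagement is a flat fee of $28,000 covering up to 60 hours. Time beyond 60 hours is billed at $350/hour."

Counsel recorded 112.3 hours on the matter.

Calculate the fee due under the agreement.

$46,305.00

Flat fee: $28,000.00
Excess hours: 112.3 − 60 = 52.3
Overrun: 52.3 × $350 = $18,305.00
Total: $28,000.00 + $18,305.00 = $46,305.00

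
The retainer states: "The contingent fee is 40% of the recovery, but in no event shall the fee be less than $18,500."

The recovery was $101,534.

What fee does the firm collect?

40% of $101,534 = $40,613.60
That exceeds the $18,500 minimum.

$40,613.60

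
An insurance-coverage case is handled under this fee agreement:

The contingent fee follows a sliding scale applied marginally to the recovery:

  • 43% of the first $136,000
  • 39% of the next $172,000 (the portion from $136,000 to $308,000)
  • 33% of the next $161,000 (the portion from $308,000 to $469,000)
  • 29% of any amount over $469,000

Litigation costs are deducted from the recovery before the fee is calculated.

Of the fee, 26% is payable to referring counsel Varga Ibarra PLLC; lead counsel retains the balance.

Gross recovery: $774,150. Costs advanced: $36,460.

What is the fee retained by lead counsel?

$189,891.47

Fee base (net of costs): $774,150 − $36,460 = $737,690
First $136,000 at 43% = $58,480.00
Next $172,000 at 39% = $67,080.00
Next $161,000 at 33% = $53,130.00
Remaining $268,690 at 29% = $77,920.10
Fee: $58,480.00 + $67,080.00 + $53,130.00 + $77,920.10 = $256,610.10
Referral share: 26% of $256,610.10 = $66,718.63; lead counsel retains $256,610.10 − $66,718.63 = $189,891.47.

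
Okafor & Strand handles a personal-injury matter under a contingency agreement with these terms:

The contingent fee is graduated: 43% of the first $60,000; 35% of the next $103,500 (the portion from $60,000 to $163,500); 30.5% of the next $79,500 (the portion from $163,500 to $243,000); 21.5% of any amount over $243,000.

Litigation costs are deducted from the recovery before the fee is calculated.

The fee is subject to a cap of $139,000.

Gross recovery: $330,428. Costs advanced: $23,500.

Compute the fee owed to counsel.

Fee base (net of costs): $330,428 − $23,500 = $306,928
First $60,000 at 43% = $25,800.00
Next $103,500 at 35% = $36,225.00
Next $79,500 at 30.5% = $24,247.50
Remaining $63,928 at 21.5% = $13,744.52
Fee: $25,800.00 + $36,225.00 + $24,247.50 + $13,744.52 = $100,017.02
$100,017.02 is under the $139,000 cap.

$100,017.02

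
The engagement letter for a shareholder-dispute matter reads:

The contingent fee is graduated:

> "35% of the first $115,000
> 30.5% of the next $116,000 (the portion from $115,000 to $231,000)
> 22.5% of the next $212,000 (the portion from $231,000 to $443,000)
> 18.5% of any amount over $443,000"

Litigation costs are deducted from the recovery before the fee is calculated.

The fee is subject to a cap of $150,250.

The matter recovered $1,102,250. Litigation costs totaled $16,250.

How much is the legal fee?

Fee base (net of costs): $1,102,250 − $16,250 = $1,086,000
First $115,000 at 35% = $40,250.00
Next $116,000 at 30.5% = $35,380.00
Next $212,000 at 22.5% = $47,700.00
Remaining $643,000 at 18.5% = $118,955.00
Fee: $40,250.00 + $35,380.00 + $47,700.00 + $118,955.00 = $242,285.00
$242,285.00 exceeds the $150,250 cap, so the fee is capped at $150,250.00.

$150,250.00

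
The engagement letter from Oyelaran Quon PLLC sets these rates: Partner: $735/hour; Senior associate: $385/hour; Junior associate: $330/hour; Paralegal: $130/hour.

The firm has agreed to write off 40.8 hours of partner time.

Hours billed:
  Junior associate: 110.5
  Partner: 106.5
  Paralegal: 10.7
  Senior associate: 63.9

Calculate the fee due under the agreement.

$110,747.00

Partner: 106.5 × $735 = $78,277.50
Senior associate: 63.9 × $385 = $24,601.50
Junior associate: 110.5 × $330 = $36,465.00
Paralegal: 10.7 × $130 = $1,391.00
Subtotal: $140,735.00
Write-off: 40.8 × $735 = $29,988.00
Total: $140,735.00 − $29,988.00 = $110,747.00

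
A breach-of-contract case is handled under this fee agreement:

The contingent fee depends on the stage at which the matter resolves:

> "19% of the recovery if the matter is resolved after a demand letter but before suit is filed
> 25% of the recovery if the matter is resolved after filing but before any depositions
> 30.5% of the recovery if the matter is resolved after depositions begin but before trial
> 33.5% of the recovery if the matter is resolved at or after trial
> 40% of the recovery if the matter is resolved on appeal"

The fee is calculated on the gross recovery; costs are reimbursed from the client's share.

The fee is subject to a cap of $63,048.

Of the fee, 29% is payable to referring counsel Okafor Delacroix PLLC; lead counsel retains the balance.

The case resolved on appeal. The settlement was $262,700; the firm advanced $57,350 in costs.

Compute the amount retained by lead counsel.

Fee base is the gross recovery, $262,700; costs are reimbursed separately.
The matter resolved on appeal, so the 40% rate applies.
$262,700 × 40% = $105,080.00
$105,080.00 exceeds the $63,048 cap, so the fee is capped at $63,048.00.
Referral share: 29% of $63,048.00 = $18,283.92; lead counsel retains $63,048.00 − $18,283.92 = $44,764.08.

$44,764.08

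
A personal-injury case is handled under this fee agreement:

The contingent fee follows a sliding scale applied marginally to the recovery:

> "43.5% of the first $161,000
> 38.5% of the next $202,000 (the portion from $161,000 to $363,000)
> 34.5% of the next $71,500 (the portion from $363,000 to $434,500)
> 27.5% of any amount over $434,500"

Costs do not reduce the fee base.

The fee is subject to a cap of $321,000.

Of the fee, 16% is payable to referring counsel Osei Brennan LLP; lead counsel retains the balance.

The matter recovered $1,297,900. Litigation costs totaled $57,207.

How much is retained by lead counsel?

Fee base is the gross recovery, $1,297,900; costs are reimbursed separately.
First $161,000 at 43.5% = $70,035.00
Next $202,000 at 38.5% = $77,770.00
Next $71,500 at 34.5% = $24,667.50
Remaining $863,400 at 27.5% = $237,435.00
Fee: $70,035.00 + $77,770.00 + $24,667.50 + $237,435.00 = $409,907.50
$409,907.50 exceeds the $321,000 cap, so the fee is capped at $321,000.00.
Referral share: 16% of $321,000.00 = $51,360.00; lead counsel retains $321,000.00 − $51,360.00 = $269,640.00.

$269,640.00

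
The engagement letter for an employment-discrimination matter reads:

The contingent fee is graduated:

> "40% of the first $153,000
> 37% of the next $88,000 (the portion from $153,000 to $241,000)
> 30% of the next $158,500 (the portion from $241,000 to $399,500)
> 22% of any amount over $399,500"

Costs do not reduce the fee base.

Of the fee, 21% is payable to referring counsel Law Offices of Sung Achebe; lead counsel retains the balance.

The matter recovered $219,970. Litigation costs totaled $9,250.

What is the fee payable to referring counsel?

$18,055.57

Fee base is the gross recovery, $219,970; costs are reimbursed separately.
First $153,000 at 40% = $61,200.00
Remaining $66,970 at 37% = $24,778.90
Fee: $61,200.00 + $24,778.90 = $85,978.90
Referral share: 21% of $85,978.90 = $18,055.57; lead counsel retains $85,978.90 − $18,055.57 = $67,923.33.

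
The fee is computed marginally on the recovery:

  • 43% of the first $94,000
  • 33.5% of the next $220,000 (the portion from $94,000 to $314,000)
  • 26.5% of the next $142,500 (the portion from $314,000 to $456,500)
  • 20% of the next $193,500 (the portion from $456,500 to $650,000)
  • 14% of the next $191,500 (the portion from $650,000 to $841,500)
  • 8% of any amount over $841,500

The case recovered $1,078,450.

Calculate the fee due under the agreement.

$236,348.50

First $94,000 at 43% = $40,420.00
Next $220,000 at 33.5% = $73,700.00
Next $142,500 at 26.5% = $37,762.50
Next $193,500 at 20% = $38,700.00
Next $191,500 at 14% = $26,810.00
Remaining $236,950 at 8% = $18,956.00
Fee: $40,420.00 + $73,700.00 + $37,762.50 + $38,700.00 + $26,810.00 + $18,956.00 = $236,348.50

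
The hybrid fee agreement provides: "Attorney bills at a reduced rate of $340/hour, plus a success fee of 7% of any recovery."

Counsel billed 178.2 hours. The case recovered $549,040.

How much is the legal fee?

$99,020.80

Hourly: 178.2 × $340 = $60,588.00
Success fee: 7% of $549,040 = $38,432.80
Total: $60,588.00 + $38,432.80 = $99,020.80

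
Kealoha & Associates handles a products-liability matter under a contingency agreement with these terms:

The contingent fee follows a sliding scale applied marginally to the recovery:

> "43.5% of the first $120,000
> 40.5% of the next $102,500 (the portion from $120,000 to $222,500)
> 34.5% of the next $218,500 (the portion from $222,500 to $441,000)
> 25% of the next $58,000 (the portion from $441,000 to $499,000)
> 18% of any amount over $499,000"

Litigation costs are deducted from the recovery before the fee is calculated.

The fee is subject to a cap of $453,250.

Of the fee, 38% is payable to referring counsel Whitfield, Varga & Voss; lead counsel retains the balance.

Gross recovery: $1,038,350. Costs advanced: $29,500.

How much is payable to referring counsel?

$104,639.84

Fee base (net of costs): $1,038,350 − $29,500 = $1,008,850
First $120,000 at 43.5% = $52,200.00
Next $102,500 at 40.5% = $41,512.50
Next $218,500 at 34.5% = $75,382.50
Next $58,000 at 25% = $14,500.00
Remaining $509,850 at 18% = $91,773.00
Fee: $52,200.00 + $41,512.50 + $75,382.50 + $14,500.00 + $91,773.00 = $275,368.00
$275,368.00 is under the $453,250 cap.
Referral share: 38% of $275,368.00 = $104,639.84; lead counsel retains $275,368.00 − $104,639.84 = $170,728.16.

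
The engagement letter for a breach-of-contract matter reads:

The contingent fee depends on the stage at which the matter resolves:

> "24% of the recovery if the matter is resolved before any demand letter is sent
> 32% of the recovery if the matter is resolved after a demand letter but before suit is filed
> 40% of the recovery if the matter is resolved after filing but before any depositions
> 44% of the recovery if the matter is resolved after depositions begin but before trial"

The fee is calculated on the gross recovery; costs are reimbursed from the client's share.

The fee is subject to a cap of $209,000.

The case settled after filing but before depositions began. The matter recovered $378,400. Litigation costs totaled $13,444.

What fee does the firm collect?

Fee base is the gross recovery, $378,400; costs are reimbursed separately.
The matter settled after filing but before depositions began, so the 40% rate applies.
$378,400 × 40% = $151,360.00
$151,360.00 is under the $209,000 cap.

$151,360.00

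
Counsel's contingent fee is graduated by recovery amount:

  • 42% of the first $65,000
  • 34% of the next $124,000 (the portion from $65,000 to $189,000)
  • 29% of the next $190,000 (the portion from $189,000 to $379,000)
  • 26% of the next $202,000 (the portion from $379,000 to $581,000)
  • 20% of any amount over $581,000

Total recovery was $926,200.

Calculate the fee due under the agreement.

$246,120.00

First $65,000 at 42% = $27,300.00
Next $124,000 at 34% = $42,160.00
Next $190,000 at 29% = $55,100.00
Next $202,000 at 26% = $52,520.00
Remaining $345,200 at 20% = $69,040.00
Fee: $27,300.00 + $42,160.00 + $55,100.00 + $52,520.00 + $69,040.00 = $246,120.00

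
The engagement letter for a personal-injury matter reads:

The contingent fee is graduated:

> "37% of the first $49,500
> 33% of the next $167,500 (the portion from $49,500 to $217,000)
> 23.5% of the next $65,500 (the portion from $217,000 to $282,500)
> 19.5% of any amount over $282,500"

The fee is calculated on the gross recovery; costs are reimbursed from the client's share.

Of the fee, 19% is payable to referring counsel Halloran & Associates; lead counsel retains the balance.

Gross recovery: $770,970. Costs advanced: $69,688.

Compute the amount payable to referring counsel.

$35,004.49

Fee base is the gross recovery, $770,970; costs are reimbursed separately.
First $49,500 at 37% = $18,315.00
Next $167,500 at 33% = $55,275.00
Next $65,500 at 23.5% = $15,392.50
Remaining $488,470 at 19.5% = $95,251.65
Fee: $18,315.00 + $55,275.00 + $15,392.50 + $95,251.65 = $184,234.15
Referral share: 19% of $184,234.15 = $35,004.49; lead counsel retains $184,234.15 − $35,004.49 = $149,229.66.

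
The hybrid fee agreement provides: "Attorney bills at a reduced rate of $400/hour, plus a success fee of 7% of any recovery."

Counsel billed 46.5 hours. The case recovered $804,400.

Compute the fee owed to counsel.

$74,908.00

Hourly: 46.5 × $400 = $18,600.00
Success fee: 7% of $804,400 = $56,308.00
Total: $18,600.00 + $56,308.00 = $74,908.00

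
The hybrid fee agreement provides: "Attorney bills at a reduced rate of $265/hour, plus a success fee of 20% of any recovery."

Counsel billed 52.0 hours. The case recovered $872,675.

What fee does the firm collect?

Hourly: 52.0 × $265 = $13,780.00
Success fee: 20% of $872,675 = $174,535.00
Total: $13,780.00 + $174,535.00 = $188,315.00

$188,315.00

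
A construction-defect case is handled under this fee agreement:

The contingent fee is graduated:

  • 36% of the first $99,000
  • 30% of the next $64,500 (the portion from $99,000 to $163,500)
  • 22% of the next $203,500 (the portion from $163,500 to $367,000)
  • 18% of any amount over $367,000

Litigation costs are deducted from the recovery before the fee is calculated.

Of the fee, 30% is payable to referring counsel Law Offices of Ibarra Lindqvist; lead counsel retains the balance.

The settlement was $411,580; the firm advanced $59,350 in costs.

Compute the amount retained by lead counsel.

Fee base (net of costs): $411,580 − $59,350 = $352,230
First $99,000 at 36% = $35,640.00
Next $64,500 at 30% = $19,350.00
Remaining $188,730 at 22% = $41,520.60
Fee: $35,640.00 + $19,350.00 + $41,520.60 = $96,510.60
Referral share: 30% of $96,510.60 = $28,953.18; lead counsel retains $96,510.60 − $28,953.18 = $67,557.42.

$67,557.42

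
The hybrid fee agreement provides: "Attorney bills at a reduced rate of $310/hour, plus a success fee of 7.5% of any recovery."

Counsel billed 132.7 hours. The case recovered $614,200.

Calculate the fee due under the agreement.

$87,202.00

Hourly: 132.7 × $310 = $41,137.00
Success fee: 7.5% of $614,200 = $46,065.00
Total: $41,137.00 + $46,065.00 = $87,202.00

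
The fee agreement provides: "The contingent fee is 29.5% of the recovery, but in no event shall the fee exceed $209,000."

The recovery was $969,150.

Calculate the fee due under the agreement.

$209,000.00

29.5% of $969,150 = $285,899.25
That exceeds the $209,000 cap, so the fee is capped at $209,000.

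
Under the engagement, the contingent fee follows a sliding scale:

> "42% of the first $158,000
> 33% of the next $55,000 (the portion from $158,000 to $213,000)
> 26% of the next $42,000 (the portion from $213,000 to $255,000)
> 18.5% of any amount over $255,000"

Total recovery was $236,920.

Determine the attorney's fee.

First $158,000 at 42% = $66,360.00
Next $55,000 at 33% = $18,150.00
Remaining $23,920 at 26% = $6,219.20
Fee: $66,360.00 + $18,150.00 + $6,219.20 = $90,729.20

$90,729.20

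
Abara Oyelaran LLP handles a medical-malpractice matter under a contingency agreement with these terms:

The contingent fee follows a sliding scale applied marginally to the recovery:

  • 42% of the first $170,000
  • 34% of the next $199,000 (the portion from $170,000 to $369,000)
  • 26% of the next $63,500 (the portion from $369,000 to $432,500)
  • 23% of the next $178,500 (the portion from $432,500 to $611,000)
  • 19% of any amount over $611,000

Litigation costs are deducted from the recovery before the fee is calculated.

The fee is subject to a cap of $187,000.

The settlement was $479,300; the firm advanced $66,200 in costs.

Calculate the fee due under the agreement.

Fee base (net of costs): $479,300 − $66,200 = $413,100
First $170,000 at 42% = $71,400.00
Next $199,000 at 34% = $67,660.00
Remaining $44,100 at 26% = $11,466.00
Fee: $71,400.00 + $67,660.00 + $11,466.00 = $150,526.00
$150,526.00 is under the $187,000 cap.

$150,526.00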